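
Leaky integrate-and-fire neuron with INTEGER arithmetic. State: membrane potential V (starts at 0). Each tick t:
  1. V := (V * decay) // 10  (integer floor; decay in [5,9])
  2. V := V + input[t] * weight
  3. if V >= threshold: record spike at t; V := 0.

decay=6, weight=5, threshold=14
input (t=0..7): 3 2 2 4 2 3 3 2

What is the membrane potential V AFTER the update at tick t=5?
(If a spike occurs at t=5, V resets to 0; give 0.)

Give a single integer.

Answer: 0

Derivation:
t=0: input=3 -> V=0 FIRE
t=1: input=2 -> V=10
t=2: input=2 -> V=0 FIRE
t=3: input=4 -> V=0 FIRE
t=4: input=2 -> V=10
t=5: input=3 -> V=0 FIRE
t=6: input=3 -> V=0 FIRE
t=7: input=2 -> V=10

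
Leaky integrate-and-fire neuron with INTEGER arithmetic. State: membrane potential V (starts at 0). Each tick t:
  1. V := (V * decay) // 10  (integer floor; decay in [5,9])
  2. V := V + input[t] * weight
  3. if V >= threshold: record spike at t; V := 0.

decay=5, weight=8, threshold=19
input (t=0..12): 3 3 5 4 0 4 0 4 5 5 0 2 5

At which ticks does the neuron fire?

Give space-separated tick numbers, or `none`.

Answer: 0 1 2 3 5 7 8 9 12

Derivation:
t=0: input=3 -> V=0 FIRE
t=1: input=3 -> V=0 FIRE
t=2: input=5 -> V=0 FIRE
t=3: input=4 -> V=0 FIRE
t=4: input=0 -> V=0
t=5: input=4 -> V=0 FIRE
t=6: input=0 -> V=0
t=7: input=4 -> V=0 FIRE
t=8: input=5 -> V=0 FIRE
t=9: input=5 -> V=0 FIRE
t=10: input=0 -> V=0
t=11: input=2 -> V=16
t=12: input=5 -> V=0 FIRE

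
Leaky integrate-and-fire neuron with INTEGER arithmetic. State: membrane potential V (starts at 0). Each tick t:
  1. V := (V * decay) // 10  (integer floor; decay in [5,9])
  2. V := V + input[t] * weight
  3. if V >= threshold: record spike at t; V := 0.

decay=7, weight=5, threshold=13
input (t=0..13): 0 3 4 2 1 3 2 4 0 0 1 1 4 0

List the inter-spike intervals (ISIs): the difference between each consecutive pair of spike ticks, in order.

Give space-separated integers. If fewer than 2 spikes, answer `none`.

t=0: input=0 -> V=0
t=1: input=3 -> V=0 FIRE
t=2: input=4 -> V=0 FIRE
t=3: input=2 -> V=10
t=4: input=1 -> V=12
t=5: input=3 -> V=0 FIRE
t=6: input=2 -> V=10
t=7: input=4 -> V=0 FIRE
t=8: input=0 -> V=0
t=9: input=0 -> V=0
t=10: input=1 -> V=5
t=11: input=1 -> V=8
t=12: input=4 -> V=0 FIRE
t=13: input=0 -> V=0

Answer: 1 3 2 5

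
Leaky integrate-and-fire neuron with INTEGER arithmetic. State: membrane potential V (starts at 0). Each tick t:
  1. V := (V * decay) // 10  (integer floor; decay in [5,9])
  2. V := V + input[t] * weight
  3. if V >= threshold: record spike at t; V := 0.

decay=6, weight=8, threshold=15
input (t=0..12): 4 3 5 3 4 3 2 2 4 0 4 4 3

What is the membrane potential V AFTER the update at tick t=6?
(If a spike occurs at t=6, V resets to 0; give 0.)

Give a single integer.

Answer: 0

Derivation:
t=0: input=4 -> V=0 FIRE
t=1: input=3 -> V=0 FIRE
t=2: input=5 -> V=0 FIRE
t=3: input=3 -> V=0 FIRE
t=4: input=4 -> V=0 FIRE
t=5: input=3 -> V=0 FIRE
t=6: input=2 -> V=0 FIRE
t=7: input=2 -> V=0 FIRE
t=8: input=4 -> V=0 FIRE
t=9: input=0 -> V=0
t=10: input=4 -> V=0 FIRE
t=11: input=4 -> V=0 FIRE
t=12: input=3 -> V=0 FIRE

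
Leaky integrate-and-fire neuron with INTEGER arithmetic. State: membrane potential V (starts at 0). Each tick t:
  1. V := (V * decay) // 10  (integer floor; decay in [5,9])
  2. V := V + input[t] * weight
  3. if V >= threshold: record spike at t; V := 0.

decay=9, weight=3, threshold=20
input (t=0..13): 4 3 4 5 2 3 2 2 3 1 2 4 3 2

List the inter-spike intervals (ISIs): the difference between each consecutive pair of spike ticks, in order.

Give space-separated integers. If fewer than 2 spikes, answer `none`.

t=0: input=4 -> V=12
t=1: input=3 -> V=19
t=2: input=4 -> V=0 FIRE
t=3: input=5 -> V=15
t=4: input=2 -> V=19
t=5: input=3 -> V=0 FIRE
t=6: input=2 -> V=6
t=7: input=2 -> V=11
t=8: input=3 -> V=18
t=9: input=1 -> V=19
t=10: input=2 -> V=0 FIRE
t=11: input=4 -> V=12
t=12: input=3 -> V=19
t=13: input=2 -> V=0 FIRE

Answer: 3 5 3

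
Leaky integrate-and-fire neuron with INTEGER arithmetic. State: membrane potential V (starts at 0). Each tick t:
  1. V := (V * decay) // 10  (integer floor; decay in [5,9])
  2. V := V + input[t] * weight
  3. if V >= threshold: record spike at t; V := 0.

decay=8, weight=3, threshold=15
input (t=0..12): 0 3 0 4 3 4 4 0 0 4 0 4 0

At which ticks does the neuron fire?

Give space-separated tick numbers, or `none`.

t=0: input=0 -> V=0
t=1: input=3 -> V=9
t=2: input=0 -> V=7
t=3: input=4 -> V=0 FIRE
t=4: input=3 -> V=9
t=5: input=4 -> V=0 FIRE
t=6: input=4 -> V=12
t=7: input=0 -> V=9
t=8: input=0 -> V=7
t=9: input=4 -> V=0 FIRE
t=10: input=0 -> V=0
t=11: input=4 -> V=12
t=12: input=0 -> V=9

Answer: 3 5 9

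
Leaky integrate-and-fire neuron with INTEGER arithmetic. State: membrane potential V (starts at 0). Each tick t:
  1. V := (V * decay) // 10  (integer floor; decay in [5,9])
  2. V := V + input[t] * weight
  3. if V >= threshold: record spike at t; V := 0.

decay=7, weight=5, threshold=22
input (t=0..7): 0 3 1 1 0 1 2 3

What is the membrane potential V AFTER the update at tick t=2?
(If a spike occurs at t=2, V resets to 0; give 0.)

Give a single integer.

t=0: input=0 -> V=0
t=1: input=3 -> V=15
t=2: input=1 -> V=15
t=3: input=1 -> V=15
t=4: input=0 -> V=10
t=5: input=1 -> V=12
t=6: input=2 -> V=18
t=7: input=3 -> V=0 FIRE

Answer: 15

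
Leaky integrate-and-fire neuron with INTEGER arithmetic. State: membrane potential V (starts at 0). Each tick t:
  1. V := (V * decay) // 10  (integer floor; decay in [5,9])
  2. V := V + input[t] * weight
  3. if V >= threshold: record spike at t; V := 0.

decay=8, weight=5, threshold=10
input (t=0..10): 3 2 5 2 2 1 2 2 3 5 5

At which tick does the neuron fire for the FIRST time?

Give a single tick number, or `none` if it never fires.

t=0: input=3 -> V=0 FIRE
t=1: input=2 -> V=0 FIRE
t=2: input=5 -> V=0 FIRE
t=3: input=2 -> V=0 FIRE
t=4: input=2 -> V=0 FIRE
t=5: input=1 -> V=5
t=6: input=2 -> V=0 FIRE
t=7: input=2 -> V=0 FIRE
t=8: input=3 -> V=0 FIRE
t=9: input=5 -> V=0 FIRE
t=10: input=5 -> V=0 FIRE

Answer: 0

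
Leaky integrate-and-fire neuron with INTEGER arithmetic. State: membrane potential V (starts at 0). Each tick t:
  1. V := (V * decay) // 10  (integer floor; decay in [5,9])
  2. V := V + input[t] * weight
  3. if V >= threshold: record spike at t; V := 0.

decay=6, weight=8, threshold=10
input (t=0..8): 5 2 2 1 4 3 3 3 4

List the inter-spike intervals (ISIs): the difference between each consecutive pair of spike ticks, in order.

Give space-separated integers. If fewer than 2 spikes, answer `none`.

t=0: input=5 -> V=0 FIRE
t=1: input=2 -> V=0 FIRE
t=2: input=2 -> V=0 FIRE
t=3: input=1 -> V=8
t=4: input=4 -> V=0 FIRE
t=5: input=3 -> V=0 FIRE
t=6: input=3 -> V=0 FIRE
t=7: input=3 -> V=0 FIRE
t=8: input=4 -> V=0 FIRE

Answer: 1 1 2 1 1 1 1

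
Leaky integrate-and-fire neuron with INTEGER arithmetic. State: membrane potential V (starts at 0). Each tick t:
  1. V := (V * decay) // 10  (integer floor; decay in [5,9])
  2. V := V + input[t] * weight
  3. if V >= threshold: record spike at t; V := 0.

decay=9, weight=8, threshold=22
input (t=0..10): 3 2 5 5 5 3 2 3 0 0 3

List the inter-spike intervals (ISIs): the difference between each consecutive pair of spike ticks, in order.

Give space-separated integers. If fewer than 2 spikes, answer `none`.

Answer: 2 1 1 1 2 3

Derivation:
t=0: input=3 -> V=0 FIRE
t=1: input=2 -> V=16
t=2: input=5 -> V=0 FIRE
t=3: input=5 -> V=0 FIRE
t=4: input=5 -> V=0 FIRE
t=5: input=3 -> V=0 FIRE
t=6: input=2 -> V=16
t=7: input=3 -> V=0 FIRE
t=8: input=0 -> V=0
t=9: input=0 -> V=0
t=10: input=3 -> V=0 FIRE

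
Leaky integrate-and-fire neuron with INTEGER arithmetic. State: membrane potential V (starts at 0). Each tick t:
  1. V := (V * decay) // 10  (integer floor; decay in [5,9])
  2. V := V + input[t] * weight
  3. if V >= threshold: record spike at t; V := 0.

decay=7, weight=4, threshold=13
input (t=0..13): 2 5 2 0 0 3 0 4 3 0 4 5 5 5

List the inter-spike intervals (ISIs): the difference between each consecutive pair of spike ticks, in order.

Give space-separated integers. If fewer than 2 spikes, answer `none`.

t=0: input=2 -> V=8
t=1: input=5 -> V=0 FIRE
t=2: input=2 -> V=8
t=3: input=0 -> V=5
t=4: input=0 -> V=3
t=5: input=3 -> V=0 FIRE
t=6: input=0 -> V=0
t=7: input=4 -> V=0 FIRE
t=8: input=3 -> V=12
t=9: input=0 -> V=8
t=10: input=4 -> V=0 FIRE
t=11: input=5 -> V=0 FIRE
t=12: input=5 -> V=0 FIRE
t=13: input=5 -> V=0 FIRE

Answer: 4 2 3 1 1 1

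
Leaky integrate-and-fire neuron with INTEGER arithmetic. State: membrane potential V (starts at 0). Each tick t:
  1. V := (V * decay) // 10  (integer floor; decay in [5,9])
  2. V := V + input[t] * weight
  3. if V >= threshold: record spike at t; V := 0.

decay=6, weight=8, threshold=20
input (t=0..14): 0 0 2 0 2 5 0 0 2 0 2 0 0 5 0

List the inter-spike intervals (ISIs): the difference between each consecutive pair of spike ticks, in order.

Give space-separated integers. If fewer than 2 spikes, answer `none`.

Answer: 1 5 3

Derivation:
t=0: input=0 -> V=0
t=1: input=0 -> V=0
t=2: input=2 -> V=16
t=3: input=0 -> V=9
t=4: input=2 -> V=0 FIRE
t=5: input=5 -> V=0 FIRE
t=6: input=0 -> V=0
t=7: input=0 -> V=0
t=8: input=2 -> V=16
t=9: input=0 -> V=9
t=10: input=2 -> V=0 FIRE
t=11: input=0 -> V=0
t=12: input=0 -> V=0
t=13: input=5 -> V=0 FIRE
t=14: input=0 -> V=0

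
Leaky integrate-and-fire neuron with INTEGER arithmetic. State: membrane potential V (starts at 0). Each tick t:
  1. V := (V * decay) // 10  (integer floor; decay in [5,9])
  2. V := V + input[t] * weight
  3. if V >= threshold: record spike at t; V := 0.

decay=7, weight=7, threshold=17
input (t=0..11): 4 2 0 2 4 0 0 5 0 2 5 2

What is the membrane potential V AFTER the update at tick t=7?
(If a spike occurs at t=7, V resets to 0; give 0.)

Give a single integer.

Answer: 0

Derivation:
t=0: input=4 -> V=0 FIRE
t=1: input=2 -> V=14
t=2: input=0 -> V=9
t=3: input=2 -> V=0 FIRE
t=4: input=4 -> V=0 FIRE
t=5: input=0 -> V=0
t=6: input=0 -> V=0
t=7: input=5 -> V=0 FIRE
t=8: input=0 -> V=0
t=9: input=2 -> V=14
t=10: input=5 -> V=0 FIRE
t=11: input=2 -> V=14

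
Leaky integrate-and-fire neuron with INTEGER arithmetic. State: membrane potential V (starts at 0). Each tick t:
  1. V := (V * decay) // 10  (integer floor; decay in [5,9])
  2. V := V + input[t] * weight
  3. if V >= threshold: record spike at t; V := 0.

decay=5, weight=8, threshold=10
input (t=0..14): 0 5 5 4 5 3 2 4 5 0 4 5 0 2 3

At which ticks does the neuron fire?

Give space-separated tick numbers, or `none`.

Answer: 1 2 3 4 5 6 7 8 10 11 13 14

Derivation:
t=0: input=0 -> V=0
t=1: input=5 -> V=0 FIRE
t=2: input=5 -> V=0 FIRE
t=3: input=4 -> V=0 FIRE
t=4: input=5 -> V=0 FIRE
t=5: input=3 -> V=0 FIRE
t=6: input=2 -> V=0 FIRE
t=7: input=4 -> V=0 FIRE
t=8: input=5 -> V=0 FIRE
t=9: input=0 -> V=0
t=10: input=4 -> V=0 FIRE
t=11: input=5 -> V=0 FIRE
t=12: input=0 -> V=0
t=13: input=2 -> V=0 FIRE
t=14: input=3 -> V=0 FIRE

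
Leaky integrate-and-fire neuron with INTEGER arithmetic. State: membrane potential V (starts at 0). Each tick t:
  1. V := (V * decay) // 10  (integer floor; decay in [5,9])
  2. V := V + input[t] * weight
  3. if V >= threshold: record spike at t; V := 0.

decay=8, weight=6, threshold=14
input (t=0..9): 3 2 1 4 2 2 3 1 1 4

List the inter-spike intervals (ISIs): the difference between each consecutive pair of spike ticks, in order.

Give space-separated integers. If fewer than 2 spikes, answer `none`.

t=0: input=3 -> V=0 FIRE
t=1: input=2 -> V=12
t=2: input=1 -> V=0 FIRE
t=3: input=4 -> V=0 FIRE
t=4: input=2 -> V=12
t=5: input=2 -> V=0 FIRE
t=6: input=3 -> V=0 FIRE
t=7: input=1 -> V=6
t=8: input=1 -> V=10
t=9: input=4 -> V=0 FIRE

Answer: 2 1 2 1 3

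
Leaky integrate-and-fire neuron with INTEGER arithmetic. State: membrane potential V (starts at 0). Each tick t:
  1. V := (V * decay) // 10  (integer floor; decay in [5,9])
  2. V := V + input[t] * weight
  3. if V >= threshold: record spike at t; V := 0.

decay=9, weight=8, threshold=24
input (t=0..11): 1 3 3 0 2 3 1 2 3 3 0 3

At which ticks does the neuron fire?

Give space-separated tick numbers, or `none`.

t=0: input=1 -> V=8
t=1: input=3 -> V=0 FIRE
t=2: input=3 -> V=0 FIRE
t=3: input=0 -> V=0
t=4: input=2 -> V=16
t=5: input=3 -> V=0 FIRE
t=6: input=1 -> V=8
t=7: input=2 -> V=23
t=8: input=3 -> V=0 FIRE
t=9: input=3 -> V=0 FIRE
t=10: input=0 -> V=0
t=11: input=3 -> V=0 FIRE

Answer: 1 2 5 8 9 11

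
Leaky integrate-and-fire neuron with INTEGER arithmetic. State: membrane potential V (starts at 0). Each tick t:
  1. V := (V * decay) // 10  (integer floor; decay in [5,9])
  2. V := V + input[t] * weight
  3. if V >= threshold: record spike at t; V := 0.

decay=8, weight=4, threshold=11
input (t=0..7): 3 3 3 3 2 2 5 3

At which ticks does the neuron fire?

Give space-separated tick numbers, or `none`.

t=0: input=3 -> V=0 FIRE
t=1: input=3 -> V=0 FIRE
t=2: input=3 -> V=0 FIRE
t=3: input=3 -> V=0 FIRE
t=4: input=2 -> V=8
t=5: input=2 -> V=0 FIRE
t=6: input=5 -> V=0 FIRE
t=7: input=3 -> V=0 FIRE

Answer: 0 1 2 3 5 6 7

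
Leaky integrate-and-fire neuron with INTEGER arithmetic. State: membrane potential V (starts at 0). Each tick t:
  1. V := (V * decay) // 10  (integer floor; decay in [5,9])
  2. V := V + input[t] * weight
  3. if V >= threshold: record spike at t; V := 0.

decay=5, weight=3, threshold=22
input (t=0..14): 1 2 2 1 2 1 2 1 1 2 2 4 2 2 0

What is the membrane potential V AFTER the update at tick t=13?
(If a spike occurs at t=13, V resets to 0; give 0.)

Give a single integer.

Answer: 13

Derivation:
t=0: input=1 -> V=3
t=1: input=2 -> V=7
t=2: input=2 -> V=9
t=3: input=1 -> V=7
t=4: input=2 -> V=9
t=5: input=1 -> V=7
t=6: input=2 -> V=9
t=7: input=1 -> V=7
t=8: input=1 -> V=6
t=9: input=2 -> V=9
t=10: input=2 -> V=10
t=11: input=4 -> V=17
t=12: input=2 -> V=14
t=13: input=2 -> V=13
t=14: input=0 -> V=6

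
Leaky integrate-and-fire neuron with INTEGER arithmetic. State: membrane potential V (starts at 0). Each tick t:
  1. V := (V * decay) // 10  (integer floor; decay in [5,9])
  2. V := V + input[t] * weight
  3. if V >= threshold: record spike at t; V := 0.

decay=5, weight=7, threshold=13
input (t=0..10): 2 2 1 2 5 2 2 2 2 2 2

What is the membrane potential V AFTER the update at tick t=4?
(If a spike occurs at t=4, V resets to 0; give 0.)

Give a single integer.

t=0: input=2 -> V=0 FIRE
t=1: input=2 -> V=0 FIRE
t=2: input=1 -> V=7
t=3: input=2 -> V=0 FIRE
t=4: input=5 -> V=0 FIRE
t=5: input=2 -> V=0 FIRE
t=6: input=2 -> V=0 FIRE
t=7: input=2 -> V=0 FIRE
t=8: input=2 -> V=0 FIRE
t=9: input=2 -> V=0 FIRE
t=10: input=2 -> V=0 FIRE

Answer: 0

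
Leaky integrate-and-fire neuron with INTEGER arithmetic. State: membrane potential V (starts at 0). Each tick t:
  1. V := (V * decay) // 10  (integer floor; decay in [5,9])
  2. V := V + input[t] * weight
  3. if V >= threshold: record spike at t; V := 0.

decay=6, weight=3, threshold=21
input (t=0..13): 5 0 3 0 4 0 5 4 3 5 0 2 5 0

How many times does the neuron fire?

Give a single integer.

t=0: input=5 -> V=15
t=1: input=0 -> V=9
t=2: input=3 -> V=14
t=3: input=0 -> V=8
t=4: input=4 -> V=16
t=5: input=0 -> V=9
t=6: input=5 -> V=20
t=7: input=4 -> V=0 FIRE
t=8: input=3 -> V=9
t=9: input=5 -> V=20
t=10: input=0 -> V=12
t=11: input=2 -> V=13
t=12: input=5 -> V=0 FIRE
t=13: input=0 -> V=0

Answer: 2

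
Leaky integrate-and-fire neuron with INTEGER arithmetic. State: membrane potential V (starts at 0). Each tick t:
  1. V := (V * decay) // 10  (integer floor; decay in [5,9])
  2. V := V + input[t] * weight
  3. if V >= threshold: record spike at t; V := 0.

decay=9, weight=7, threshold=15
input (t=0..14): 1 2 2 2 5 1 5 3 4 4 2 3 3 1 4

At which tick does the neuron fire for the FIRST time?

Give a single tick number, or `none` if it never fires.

Answer: 1

Derivation:
t=0: input=1 -> V=7
t=1: input=2 -> V=0 FIRE
t=2: input=2 -> V=14
t=3: input=2 -> V=0 FIRE
t=4: input=5 -> V=0 FIRE
t=5: input=1 -> V=7
t=6: input=5 -> V=0 FIRE
t=7: input=3 -> V=0 FIRE
t=8: input=4 -> V=0 FIRE
t=9: input=4 -> V=0 FIRE
t=10: input=2 -> V=14
t=11: input=3 -> V=0 FIRE
t=12: input=3 -> V=0 FIRE
t=13: input=1 -> V=7
t=14: input=4 -> V=0 FIRE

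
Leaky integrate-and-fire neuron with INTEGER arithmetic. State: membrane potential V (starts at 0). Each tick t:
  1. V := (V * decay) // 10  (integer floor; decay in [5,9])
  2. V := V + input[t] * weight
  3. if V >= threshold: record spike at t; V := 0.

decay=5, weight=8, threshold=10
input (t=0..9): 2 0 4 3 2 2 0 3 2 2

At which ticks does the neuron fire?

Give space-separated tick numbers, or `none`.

t=0: input=2 -> V=0 FIRE
t=1: input=0 -> V=0
t=2: input=4 -> V=0 FIRE
t=3: input=3 -> V=0 FIRE
t=4: input=2 -> V=0 FIRE
t=5: input=2 -> V=0 FIRE
t=6: input=0 -> V=0
t=7: input=3 -> V=0 FIRE
t=8: input=2 -> V=0 FIRE
t=9: input=2 -> V=0 FIRE

Answer: 0 2 3 4 5 7 8 9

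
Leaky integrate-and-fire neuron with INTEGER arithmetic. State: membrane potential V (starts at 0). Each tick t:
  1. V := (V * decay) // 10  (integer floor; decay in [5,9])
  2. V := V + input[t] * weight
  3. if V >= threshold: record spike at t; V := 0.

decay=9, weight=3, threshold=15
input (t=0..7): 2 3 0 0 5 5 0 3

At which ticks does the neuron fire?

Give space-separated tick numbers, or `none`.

t=0: input=2 -> V=6
t=1: input=3 -> V=14
t=2: input=0 -> V=12
t=3: input=0 -> V=10
t=4: input=5 -> V=0 FIRE
t=5: input=5 -> V=0 FIRE
t=6: input=0 -> V=0
t=7: input=3 -> V=9

Answer: 4 5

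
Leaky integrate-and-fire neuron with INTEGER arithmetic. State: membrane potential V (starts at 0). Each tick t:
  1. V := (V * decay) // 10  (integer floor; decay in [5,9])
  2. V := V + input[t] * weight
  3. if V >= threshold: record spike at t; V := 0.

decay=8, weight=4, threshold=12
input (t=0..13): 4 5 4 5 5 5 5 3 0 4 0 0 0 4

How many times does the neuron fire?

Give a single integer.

Answer: 10

Derivation:
t=0: input=4 -> V=0 FIRE
t=1: input=5 -> V=0 FIRE
t=2: input=4 -> V=0 FIRE
t=3: input=5 -> V=0 FIRE
t=4: input=5 -> V=0 FIRE
t=5: input=5 -> V=0 FIRE
t=6: input=5 -> V=0 FIRE
t=7: input=3 -> V=0 FIRE
t=8: input=0 -> V=0
t=9: input=4 -> V=0 FIRE
t=10: input=0 -> V=0
t=11: input=0 -> V=0
t=12: input=0 -> V=0
t=13: input=4 -> V=0 FIRE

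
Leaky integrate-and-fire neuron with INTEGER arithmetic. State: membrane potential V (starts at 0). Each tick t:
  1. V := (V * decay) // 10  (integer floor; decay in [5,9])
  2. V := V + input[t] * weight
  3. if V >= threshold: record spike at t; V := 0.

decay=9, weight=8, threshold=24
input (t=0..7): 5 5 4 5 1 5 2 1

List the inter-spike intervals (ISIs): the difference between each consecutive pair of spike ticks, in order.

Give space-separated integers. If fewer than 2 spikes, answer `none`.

t=0: input=5 -> V=0 FIRE
t=1: input=5 -> V=0 FIRE
t=2: input=4 -> V=0 FIRE
t=3: input=5 -> V=0 FIRE
t=4: input=1 -> V=8
t=5: input=5 -> V=0 FIRE
t=6: input=2 -> V=16
t=7: input=1 -> V=22

Answer: 1 1 1 2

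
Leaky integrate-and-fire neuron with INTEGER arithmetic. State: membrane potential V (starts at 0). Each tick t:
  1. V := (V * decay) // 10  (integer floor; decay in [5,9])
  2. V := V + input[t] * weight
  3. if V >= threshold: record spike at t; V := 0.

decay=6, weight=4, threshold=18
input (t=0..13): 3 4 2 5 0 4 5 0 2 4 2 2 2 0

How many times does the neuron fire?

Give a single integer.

Answer: 4

Derivation:
t=0: input=3 -> V=12
t=1: input=4 -> V=0 FIRE
t=2: input=2 -> V=8
t=3: input=5 -> V=0 FIRE
t=4: input=0 -> V=0
t=5: input=4 -> V=16
t=6: input=5 -> V=0 FIRE
t=7: input=0 -> V=0
t=8: input=2 -> V=8
t=9: input=4 -> V=0 FIRE
t=10: input=2 -> V=8
t=11: input=2 -> V=12
t=12: input=2 -> V=15
t=13: input=0 -> V=9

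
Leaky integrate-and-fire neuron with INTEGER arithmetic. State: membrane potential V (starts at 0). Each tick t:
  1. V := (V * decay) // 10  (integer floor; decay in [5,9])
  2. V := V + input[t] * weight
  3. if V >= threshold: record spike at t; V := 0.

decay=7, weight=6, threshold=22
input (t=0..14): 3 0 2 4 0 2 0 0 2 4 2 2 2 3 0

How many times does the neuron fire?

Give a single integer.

Answer: 3

Derivation:
t=0: input=3 -> V=18
t=1: input=0 -> V=12
t=2: input=2 -> V=20
t=3: input=4 -> V=0 FIRE
t=4: input=0 -> V=0
t=5: input=2 -> V=12
t=6: input=0 -> V=8
t=7: input=0 -> V=5
t=8: input=2 -> V=15
t=9: input=4 -> V=0 FIRE
t=10: input=2 -> V=12
t=11: input=2 -> V=20
t=12: input=2 -> V=0 FIRE
t=13: input=3 -> V=18
t=14: input=0 -> V=12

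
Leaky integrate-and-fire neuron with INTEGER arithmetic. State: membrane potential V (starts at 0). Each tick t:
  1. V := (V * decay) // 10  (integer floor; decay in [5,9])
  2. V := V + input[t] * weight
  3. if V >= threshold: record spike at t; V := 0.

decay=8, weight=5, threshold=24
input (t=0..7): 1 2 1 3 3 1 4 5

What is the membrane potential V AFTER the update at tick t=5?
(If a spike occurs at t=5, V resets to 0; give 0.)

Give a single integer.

Answer: 17

Derivation:
t=0: input=1 -> V=5
t=1: input=2 -> V=14
t=2: input=1 -> V=16
t=3: input=3 -> V=0 FIRE
t=4: input=3 -> V=15
t=5: input=1 -> V=17
t=6: input=4 -> V=0 FIRE
t=7: input=5 -> V=0 FIRE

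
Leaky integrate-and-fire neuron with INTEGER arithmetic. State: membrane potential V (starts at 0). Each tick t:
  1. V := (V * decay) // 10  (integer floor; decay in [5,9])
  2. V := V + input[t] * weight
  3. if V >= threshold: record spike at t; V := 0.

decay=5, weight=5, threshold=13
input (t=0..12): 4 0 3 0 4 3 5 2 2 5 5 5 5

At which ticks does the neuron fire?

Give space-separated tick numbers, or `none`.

t=0: input=4 -> V=0 FIRE
t=1: input=0 -> V=0
t=2: input=3 -> V=0 FIRE
t=3: input=0 -> V=0
t=4: input=4 -> V=0 FIRE
t=5: input=3 -> V=0 FIRE
t=6: input=5 -> V=0 FIRE
t=7: input=2 -> V=10
t=8: input=2 -> V=0 FIRE
t=9: input=5 -> V=0 FIRE
t=10: input=5 -> V=0 FIRE
t=11: input=5 -> V=0 FIRE
t=12: input=5 -> V=0 FIRE

Answer: 0 2 4 5 6 8 9 10 11 12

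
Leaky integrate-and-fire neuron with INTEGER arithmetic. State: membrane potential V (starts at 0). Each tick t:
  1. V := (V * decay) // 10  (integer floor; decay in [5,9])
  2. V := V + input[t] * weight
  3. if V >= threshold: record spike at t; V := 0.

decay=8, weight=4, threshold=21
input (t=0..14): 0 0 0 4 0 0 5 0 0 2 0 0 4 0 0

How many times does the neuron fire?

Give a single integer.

t=0: input=0 -> V=0
t=1: input=0 -> V=0
t=2: input=0 -> V=0
t=3: input=4 -> V=16
t=4: input=0 -> V=12
t=5: input=0 -> V=9
t=6: input=5 -> V=0 FIRE
t=7: input=0 -> V=0
t=8: input=0 -> V=0
t=9: input=2 -> V=8
t=10: input=0 -> V=6
t=11: input=0 -> V=4
t=12: input=4 -> V=19
t=13: input=0 -> V=15
t=14: input=0 -> V=12

Answer: 1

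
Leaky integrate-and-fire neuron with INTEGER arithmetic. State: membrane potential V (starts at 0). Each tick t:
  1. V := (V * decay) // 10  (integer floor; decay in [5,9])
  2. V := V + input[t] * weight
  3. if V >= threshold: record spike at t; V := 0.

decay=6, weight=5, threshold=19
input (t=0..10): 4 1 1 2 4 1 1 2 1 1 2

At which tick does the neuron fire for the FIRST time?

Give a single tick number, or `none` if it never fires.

Answer: 0

Derivation:
t=0: input=4 -> V=0 FIRE
t=1: input=1 -> V=5
t=2: input=1 -> V=8
t=3: input=2 -> V=14
t=4: input=4 -> V=0 FIRE
t=5: input=1 -> V=5
t=6: input=1 -> V=8
t=7: input=2 -> V=14
t=8: input=1 -> V=13
t=9: input=1 -> V=12
t=10: input=2 -> V=17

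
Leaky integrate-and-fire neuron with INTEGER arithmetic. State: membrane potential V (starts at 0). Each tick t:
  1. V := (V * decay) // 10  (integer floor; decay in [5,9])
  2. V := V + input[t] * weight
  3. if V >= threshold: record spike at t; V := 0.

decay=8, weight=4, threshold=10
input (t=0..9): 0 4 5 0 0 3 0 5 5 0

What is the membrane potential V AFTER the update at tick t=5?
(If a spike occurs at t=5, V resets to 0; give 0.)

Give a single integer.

t=0: input=0 -> V=0
t=1: input=4 -> V=0 FIRE
t=2: input=5 -> V=0 FIRE
t=3: input=0 -> V=0
t=4: input=0 -> V=0
t=5: input=3 -> V=0 FIRE
t=6: input=0 -> V=0
t=7: input=5 -> V=0 FIRE
t=8: input=5 -> V=0 FIRE
t=9: input=0 -> V=0

Answer: 0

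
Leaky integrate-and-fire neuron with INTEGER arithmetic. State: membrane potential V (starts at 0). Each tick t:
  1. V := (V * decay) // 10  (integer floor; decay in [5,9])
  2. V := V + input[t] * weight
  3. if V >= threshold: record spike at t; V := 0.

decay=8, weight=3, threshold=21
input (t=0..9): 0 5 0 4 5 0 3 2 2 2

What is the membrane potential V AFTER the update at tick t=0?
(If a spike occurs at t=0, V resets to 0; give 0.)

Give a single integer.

Answer: 0

Derivation:
t=0: input=0 -> V=0
t=1: input=5 -> V=15
t=2: input=0 -> V=12
t=3: input=4 -> V=0 FIRE
t=4: input=5 -> V=15
t=5: input=0 -> V=12
t=6: input=3 -> V=18
t=7: input=2 -> V=20
t=8: input=2 -> V=0 FIRE
t=9: input=2 -> V=6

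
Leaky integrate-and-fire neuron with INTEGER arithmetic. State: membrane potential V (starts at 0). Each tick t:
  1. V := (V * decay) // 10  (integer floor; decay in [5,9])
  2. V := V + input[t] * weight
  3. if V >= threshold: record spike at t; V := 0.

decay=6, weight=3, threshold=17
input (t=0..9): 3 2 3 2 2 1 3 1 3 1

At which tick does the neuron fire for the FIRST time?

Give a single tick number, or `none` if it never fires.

t=0: input=3 -> V=9
t=1: input=2 -> V=11
t=2: input=3 -> V=15
t=3: input=2 -> V=15
t=4: input=2 -> V=15
t=5: input=1 -> V=12
t=6: input=3 -> V=16
t=7: input=1 -> V=12
t=8: input=3 -> V=16
t=9: input=1 -> V=12

Answer: none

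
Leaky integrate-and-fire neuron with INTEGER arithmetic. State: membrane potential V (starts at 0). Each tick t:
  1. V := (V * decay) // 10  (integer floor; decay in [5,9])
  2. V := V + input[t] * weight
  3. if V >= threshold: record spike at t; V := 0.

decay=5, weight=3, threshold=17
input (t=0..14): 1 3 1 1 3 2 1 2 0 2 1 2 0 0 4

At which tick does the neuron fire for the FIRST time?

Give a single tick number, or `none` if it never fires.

Answer: none

Derivation:
t=0: input=1 -> V=3
t=1: input=3 -> V=10
t=2: input=1 -> V=8
t=3: input=1 -> V=7
t=4: input=3 -> V=12
t=5: input=2 -> V=12
t=6: input=1 -> V=9
t=7: input=2 -> V=10
t=8: input=0 -> V=5
t=9: input=2 -> V=8
t=10: input=1 -> V=7
t=11: input=2 -> V=9
t=12: input=0 -> V=4
t=13: input=0 -> V=2
t=14: input=4 -> V=13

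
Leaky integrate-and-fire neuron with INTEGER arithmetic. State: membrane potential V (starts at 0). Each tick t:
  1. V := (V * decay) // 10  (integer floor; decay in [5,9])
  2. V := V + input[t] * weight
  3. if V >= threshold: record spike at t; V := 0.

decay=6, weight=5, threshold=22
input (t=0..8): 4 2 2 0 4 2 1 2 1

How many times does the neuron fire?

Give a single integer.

Answer: 2

Derivation:
t=0: input=4 -> V=20
t=1: input=2 -> V=0 FIRE
t=2: input=2 -> V=10
t=3: input=0 -> V=6
t=4: input=4 -> V=0 FIRE
t=5: input=2 -> V=10
t=6: input=1 -> V=11
t=7: input=2 -> V=16
t=8: input=1 -> V=14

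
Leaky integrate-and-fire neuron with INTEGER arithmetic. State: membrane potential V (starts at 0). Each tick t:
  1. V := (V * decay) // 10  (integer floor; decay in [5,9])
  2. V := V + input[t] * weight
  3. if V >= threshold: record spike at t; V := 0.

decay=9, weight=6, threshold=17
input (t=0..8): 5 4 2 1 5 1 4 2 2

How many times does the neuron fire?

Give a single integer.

Answer: 5

Derivation:
t=0: input=5 -> V=0 FIRE
t=1: input=4 -> V=0 FIRE
t=2: input=2 -> V=12
t=3: input=1 -> V=16
t=4: input=5 -> V=0 FIRE
t=5: input=1 -> V=6
t=6: input=4 -> V=0 FIRE
t=7: input=2 -> V=12
t=8: input=2 -> V=0 FIRE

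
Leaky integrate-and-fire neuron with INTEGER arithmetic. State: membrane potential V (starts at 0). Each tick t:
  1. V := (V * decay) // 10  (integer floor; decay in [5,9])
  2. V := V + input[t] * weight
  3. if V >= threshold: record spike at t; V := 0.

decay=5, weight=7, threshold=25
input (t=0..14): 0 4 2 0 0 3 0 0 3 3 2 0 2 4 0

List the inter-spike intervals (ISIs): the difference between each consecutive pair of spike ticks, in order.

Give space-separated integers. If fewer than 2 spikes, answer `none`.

t=0: input=0 -> V=0
t=1: input=4 -> V=0 FIRE
t=2: input=2 -> V=14
t=3: input=0 -> V=7
t=4: input=0 -> V=3
t=5: input=3 -> V=22
t=6: input=0 -> V=11
t=7: input=0 -> V=5
t=8: input=3 -> V=23
t=9: input=3 -> V=0 FIRE
t=10: input=2 -> V=14
t=11: input=0 -> V=7
t=12: input=2 -> V=17
t=13: input=4 -> V=0 FIRE
t=14: input=0 -> V=0

Answer: 8 4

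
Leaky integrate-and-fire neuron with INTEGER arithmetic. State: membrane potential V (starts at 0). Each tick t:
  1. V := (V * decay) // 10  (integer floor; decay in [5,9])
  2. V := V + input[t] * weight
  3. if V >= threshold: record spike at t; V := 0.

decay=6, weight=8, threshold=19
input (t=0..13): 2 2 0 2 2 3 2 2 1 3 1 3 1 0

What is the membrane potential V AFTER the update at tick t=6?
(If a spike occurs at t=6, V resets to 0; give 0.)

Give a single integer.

Answer: 16

Derivation:
t=0: input=2 -> V=16
t=1: input=2 -> V=0 FIRE
t=2: input=0 -> V=0
t=3: input=2 -> V=16
t=4: input=2 -> V=0 FIRE
t=5: input=3 -> V=0 FIRE
t=6: input=2 -> V=16
t=7: input=2 -> V=0 FIRE
t=8: input=1 -> V=8
t=9: input=3 -> V=0 FIRE
t=10: input=1 -> V=8
t=11: input=3 -> V=0 FIRE
t=12: input=1 -> V=8
t=13: input=0 -> V=4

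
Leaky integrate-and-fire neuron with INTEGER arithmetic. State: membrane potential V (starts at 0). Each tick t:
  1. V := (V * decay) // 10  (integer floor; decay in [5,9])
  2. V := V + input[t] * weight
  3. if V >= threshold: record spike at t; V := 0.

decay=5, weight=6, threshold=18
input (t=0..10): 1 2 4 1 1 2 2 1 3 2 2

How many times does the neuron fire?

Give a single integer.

Answer: 4

Derivation:
t=0: input=1 -> V=6
t=1: input=2 -> V=15
t=2: input=4 -> V=0 FIRE
t=3: input=1 -> V=6
t=4: input=1 -> V=9
t=5: input=2 -> V=16
t=6: input=2 -> V=0 FIRE
t=7: input=1 -> V=6
t=8: input=3 -> V=0 FIRE
t=9: input=2 -> V=12
t=10: input=2 -> V=0 FIRE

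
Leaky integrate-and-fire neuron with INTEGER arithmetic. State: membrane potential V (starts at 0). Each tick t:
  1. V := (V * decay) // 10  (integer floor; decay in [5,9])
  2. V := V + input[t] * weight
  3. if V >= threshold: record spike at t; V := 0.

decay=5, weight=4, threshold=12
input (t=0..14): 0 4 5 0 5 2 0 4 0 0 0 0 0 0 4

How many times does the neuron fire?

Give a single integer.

t=0: input=0 -> V=0
t=1: input=4 -> V=0 FIRE
t=2: input=5 -> V=0 FIRE
t=3: input=0 -> V=0
t=4: input=5 -> V=0 FIRE
t=5: input=2 -> V=8
t=6: input=0 -> V=4
t=7: input=4 -> V=0 FIRE
t=8: input=0 -> V=0
t=9: input=0 -> V=0
t=10: input=0 -> V=0
t=11: input=0 -> V=0
t=12: input=0 -> V=0
t=13: input=0 -> V=0
t=14: input=4 -> V=0 FIRE

Answer: 5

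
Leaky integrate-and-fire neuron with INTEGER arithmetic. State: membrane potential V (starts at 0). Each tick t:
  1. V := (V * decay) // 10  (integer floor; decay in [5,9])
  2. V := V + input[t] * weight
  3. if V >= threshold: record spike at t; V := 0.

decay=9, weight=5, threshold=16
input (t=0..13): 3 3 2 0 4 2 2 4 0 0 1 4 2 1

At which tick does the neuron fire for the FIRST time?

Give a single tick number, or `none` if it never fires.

t=0: input=3 -> V=15
t=1: input=3 -> V=0 FIRE
t=2: input=2 -> V=10
t=3: input=0 -> V=9
t=4: input=4 -> V=0 FIRE
t=5: input=2 -> V=10
t=6: input=2 -> V=0 FIRE
t=7: input=4 -> V=0 FIRE
t=8: input=0 -> V=0
t=9: input=0 -> V=0
t=10: input=1 -> V=5
t=11: input=4 -> V=0 FIRE
t=12: input=2 -> V=10
t=13: input=1 -> V=14

Answer: 1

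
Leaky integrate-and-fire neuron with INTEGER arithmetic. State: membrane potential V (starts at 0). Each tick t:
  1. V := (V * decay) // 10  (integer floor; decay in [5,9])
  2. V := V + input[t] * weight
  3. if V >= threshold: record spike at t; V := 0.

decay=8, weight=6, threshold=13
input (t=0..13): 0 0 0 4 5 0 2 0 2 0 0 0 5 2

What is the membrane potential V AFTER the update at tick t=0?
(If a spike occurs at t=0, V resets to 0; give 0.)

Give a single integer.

t=0: input=0 -> V=0
t=1: input=0 -> V=0
t=2: input=0 -> V=0
t=3: input=4 -> V=0 FIRE
t=4: input=5 -> V=0 FIRE
t=5: input=0 -> V=0
t=6: input=2 -> V=12
t=7: input=0 -> V=9
t=8: input=2 -> V=0 FIRE
t=9: input=0 -> V=0
t=10: input=0 -> V=0
t=11: input=0 -> V=0
t=12: input=5 -> V=0 FIRE
t=13: input=2 -> V=12

Answer: 0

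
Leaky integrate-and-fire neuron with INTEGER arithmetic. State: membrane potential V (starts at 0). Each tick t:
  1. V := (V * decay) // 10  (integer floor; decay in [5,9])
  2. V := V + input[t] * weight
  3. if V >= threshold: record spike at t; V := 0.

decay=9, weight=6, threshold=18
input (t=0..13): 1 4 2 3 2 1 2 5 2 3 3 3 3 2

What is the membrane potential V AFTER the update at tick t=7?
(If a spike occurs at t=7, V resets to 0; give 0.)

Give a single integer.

Answer: 0

Derivation:
t=0: input=1 -> V=6
t=1: input=4 -> V=0 FIRE
t=2: input=2 -> V=12
t=3: input=3 -> V=0 FIRE
t=4: input=2 -> V=12
t=5: input=1 -> V=16
t=6: input=2 -> V=0 FIRE
t=7: input=5 -> V=0 FIRE
t=8: input=2 -> V=12
t=9: input=3 -> V=0 FIRE
t=10: input=3 -> V=0 FIRE
t=11: input=3 -> V=0 FIRE
t=12: input=3 -> V=0 FIRE
t=13: input=2 -> V=12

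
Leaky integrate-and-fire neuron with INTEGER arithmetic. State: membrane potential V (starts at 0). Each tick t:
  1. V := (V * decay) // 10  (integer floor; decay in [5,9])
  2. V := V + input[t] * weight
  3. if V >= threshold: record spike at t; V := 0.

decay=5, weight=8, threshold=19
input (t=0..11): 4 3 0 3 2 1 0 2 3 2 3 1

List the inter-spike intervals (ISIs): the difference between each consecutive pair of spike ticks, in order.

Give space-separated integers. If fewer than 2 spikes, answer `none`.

Answer: 1 2 4 1 2

Derivation:
t=0: input=4 -> V=0 FIRE
t=1: input=3 -> V=0 FIRE
t=2: input=0 -> V=0
t=3: input=3 -> V=0 FIRE
t=4: input=2 -> V=16
t=5: input=1 -> V=16
t=6: input=0 -> V=8
t=7: input=2 -> V=0 FIRE
t=8: input=3 -> V=0 FIRE
t=9: input=2 -> V=16
t=10: input=3 -> V=0 FIRE
t=11: input=1 -> V=8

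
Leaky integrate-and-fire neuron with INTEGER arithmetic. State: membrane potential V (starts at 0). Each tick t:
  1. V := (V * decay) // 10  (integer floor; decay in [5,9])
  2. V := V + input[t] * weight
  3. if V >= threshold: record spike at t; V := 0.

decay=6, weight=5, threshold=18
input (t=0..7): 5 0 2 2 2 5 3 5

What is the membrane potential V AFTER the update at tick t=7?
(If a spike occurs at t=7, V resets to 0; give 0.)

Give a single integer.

t=0: input=5 -> V=0 FIRE
t=1: input=0 -> V=0
t=2: input=2 -> V=10
t=3: input=2 -> V=16
t=4: input=2 -> V=0 FIRE
t=5: input=5 -> V=0 FIRE
t=6: input=3 -> V=15
t=7: input=5 -> V=0 FIRE

Answer: 0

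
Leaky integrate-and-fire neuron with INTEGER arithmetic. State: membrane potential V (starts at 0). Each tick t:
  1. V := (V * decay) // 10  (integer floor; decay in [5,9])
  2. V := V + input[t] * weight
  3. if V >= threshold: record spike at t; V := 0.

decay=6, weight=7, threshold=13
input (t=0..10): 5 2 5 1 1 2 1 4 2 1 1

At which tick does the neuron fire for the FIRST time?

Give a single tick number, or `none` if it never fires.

Answer: 0

Derivation:
t=0: input=5 -> V=0 FIRE
t=1: input=2 -> V=0 FIRE
t=2: input=5 -> V=0 FIRE
t=3: input=1 -> V=7
t=4: input=1 -> V=11
t=5: input=2 -> V=0 FIRE
t=6: input=1 -> V=7
t=7: input=4 -> V=0 FIRE
t=8: input=2 -> V=0 FIRE
t=9: input=1 -> V=7
t=10: input=1 -> V=11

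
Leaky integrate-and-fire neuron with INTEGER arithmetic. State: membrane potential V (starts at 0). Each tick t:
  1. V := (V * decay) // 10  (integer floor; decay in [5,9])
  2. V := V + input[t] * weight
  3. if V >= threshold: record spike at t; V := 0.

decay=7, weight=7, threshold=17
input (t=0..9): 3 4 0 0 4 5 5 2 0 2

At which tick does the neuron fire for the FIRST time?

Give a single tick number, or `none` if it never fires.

t=0: input=3 -> V=0 FIRE
t=1: input=4 -> V=0 FIRE
t=2: input=0 -> V=0
t=3: input=0 -> V=0
t=4: input=4 -> V=0 FIRE
t=5: input=5 -> V=0 FIRE
t=6: input=5 -> V=0 FIRE
t=7: input=2 -> V=14
t=8: input=0 -> V=9
t=9: input=2 -> V=0 FIRE

Answer: 0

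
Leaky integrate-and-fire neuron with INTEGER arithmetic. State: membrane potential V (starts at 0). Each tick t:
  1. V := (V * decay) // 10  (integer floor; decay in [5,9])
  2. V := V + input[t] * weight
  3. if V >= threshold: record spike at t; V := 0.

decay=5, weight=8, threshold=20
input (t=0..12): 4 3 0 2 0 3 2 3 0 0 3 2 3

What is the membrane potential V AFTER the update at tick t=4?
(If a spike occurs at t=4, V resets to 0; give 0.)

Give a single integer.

Answer: 8

Derivation:
t=0: input=4 -> V=0 FIRE
t=1: input=3 -> V=0 FIRE
t=2: input=0 -> V=0
t=3: input=2 -> V=16
t=4: input=0 -> V=8
t=5: input=3 -> V=0 FIRE
t=6: input=2 -> V=16
t=7: input=3 -> V=0 FIRE
t=8: input=0 -> V=0
t=9: input=0 -> V=0
t=10: input=3 -> V=0 FIRE
t=11: input=2 -> V=16
t=12: input=3 -> V=0 FIRE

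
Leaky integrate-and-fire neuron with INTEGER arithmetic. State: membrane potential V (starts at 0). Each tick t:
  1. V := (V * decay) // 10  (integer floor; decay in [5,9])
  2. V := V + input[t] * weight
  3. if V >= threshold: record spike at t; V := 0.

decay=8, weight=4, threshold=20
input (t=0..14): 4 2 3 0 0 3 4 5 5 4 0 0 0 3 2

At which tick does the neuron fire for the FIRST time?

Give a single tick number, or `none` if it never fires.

t=0: input=4 -> V=16
t=1: input=2 -> V=0 FIRE
t=2: input=3 -> V=12
t=3: input=0 -> V=9
t=4: input=0 -> V=7
t=5: input=3 -> V=17
t=6: input=4 -> V=0 FIRE
t=7: input=5 -> V=0 FIRE
t=8: input=5 -> V=0 FIRE
t=9: input=4 -> V=16
t=10: input=0 -> V=12
t=11: input=0 -> V=9
t=12: input=0 -> V=7
t=13: input=3 -> V=17
t=14: input=2 -> V=0 FIRE

Answer: 1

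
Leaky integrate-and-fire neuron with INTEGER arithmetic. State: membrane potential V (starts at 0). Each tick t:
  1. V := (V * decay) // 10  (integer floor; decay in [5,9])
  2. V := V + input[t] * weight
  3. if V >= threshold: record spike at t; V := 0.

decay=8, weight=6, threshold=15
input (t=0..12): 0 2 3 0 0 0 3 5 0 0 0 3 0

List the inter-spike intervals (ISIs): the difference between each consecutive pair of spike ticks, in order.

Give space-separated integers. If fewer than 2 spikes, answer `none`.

t=0: input=0 -> V=0
t=1: input=2 -> V=12
t=2: input=3 -> V=0 FIRE
t=3: input=0 -> V=0
t=4: input=0 -> V=0
t=5: input=0 -> V=0
t=6: input=3 -> V=0 FIRE
t=7: input=5 -> V=0 FIRE
t=8: input=0 -> V=0
t=9: input=0 -> V=0
t=10: input=0 -> V=0
t=11: input=3 -> V=0 FIRE
t=12: input=0 -> V=0

Answer: 4 1 4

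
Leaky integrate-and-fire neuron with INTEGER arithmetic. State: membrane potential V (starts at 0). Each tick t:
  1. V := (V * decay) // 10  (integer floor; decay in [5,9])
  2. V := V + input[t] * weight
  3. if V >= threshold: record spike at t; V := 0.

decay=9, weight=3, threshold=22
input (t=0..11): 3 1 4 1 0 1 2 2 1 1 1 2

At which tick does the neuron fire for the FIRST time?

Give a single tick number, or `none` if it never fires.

t=0: input=3 -> V=9
t=1: input=1 -> V=11
t=2: input=4 -> V=21
t=3: input=1 -> V=21
t=4: input=0 -> V=18
t=5: input=1 -> V=19
t=6: input=2 -> V=0 FIRE
t=7: input=2 -> V=6
t=8: input=1 -> V=8
t=9: input=1 -> V=10
t=10: input=1 -> V=12
t=11: input=2 -> V=16

Answer: 6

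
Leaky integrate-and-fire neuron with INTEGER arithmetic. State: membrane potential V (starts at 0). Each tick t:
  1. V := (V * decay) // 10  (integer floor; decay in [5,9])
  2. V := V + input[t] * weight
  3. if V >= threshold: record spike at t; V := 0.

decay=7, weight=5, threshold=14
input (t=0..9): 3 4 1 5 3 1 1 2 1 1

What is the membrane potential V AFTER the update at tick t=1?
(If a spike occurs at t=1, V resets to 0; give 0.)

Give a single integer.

Answer: 0

Derivation:
t=0: input=3 -> V=0 FIRE
t=1: input=4 -> V=0 FIRE
t=2: input=1 -> V=5
t=3: input=5 -> V=0 FIRE
t=4: input=3 -> V=0 FIRE
t=5: input=1 -> V=5
t=6: input=1 -> V=8
t=7: input=2 -> V=0 FIRE
t=8: input=1 -> V=5
t=9: input=1 -> V=8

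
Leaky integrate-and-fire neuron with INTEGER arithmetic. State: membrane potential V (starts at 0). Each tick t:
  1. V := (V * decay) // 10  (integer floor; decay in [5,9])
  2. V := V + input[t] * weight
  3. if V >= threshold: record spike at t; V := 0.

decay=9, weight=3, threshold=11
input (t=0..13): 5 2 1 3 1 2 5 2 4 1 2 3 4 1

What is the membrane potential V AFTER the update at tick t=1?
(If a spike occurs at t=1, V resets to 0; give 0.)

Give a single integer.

Answer: 6

Derivation:
t=0: input=5 -> V=0 FIRE
t=1: input=2 -> V=6
t=2: input=1 -> V=8
t=3: input=3 -> V=0 FIRE
t=4: input=1 -> V=3
t=5: input=2 -> V=8
t=6: input=5 -> V=0 FIRE
t=7: input=2 -> V=6
t=8: input=4 -> V=0 FIRE
t=9: input=1 -> V=3
t=10: input=2 -> V=8
t=11: input=3 -> V=0 FIRE
t=12: input=4 -> V=0 FIRE
t=13: input=1 -> V=3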